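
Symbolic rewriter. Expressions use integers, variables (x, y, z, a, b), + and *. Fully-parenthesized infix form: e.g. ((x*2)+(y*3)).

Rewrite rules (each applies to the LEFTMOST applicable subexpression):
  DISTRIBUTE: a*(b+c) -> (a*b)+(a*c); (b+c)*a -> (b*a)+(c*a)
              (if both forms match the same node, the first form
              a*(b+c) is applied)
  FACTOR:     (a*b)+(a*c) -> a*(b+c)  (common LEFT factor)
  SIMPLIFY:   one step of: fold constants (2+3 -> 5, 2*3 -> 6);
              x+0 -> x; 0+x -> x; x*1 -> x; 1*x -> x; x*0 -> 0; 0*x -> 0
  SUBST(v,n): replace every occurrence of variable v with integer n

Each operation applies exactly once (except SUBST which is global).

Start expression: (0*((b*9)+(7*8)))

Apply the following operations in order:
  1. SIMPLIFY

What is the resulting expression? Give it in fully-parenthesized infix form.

Answer: 0

Derivation:
Start: (0*((b*9)+(7*8)))
Apply SIMPLIFY at root (target: (0*((b*9)+(7*8)))): (0*((b*9)+(7*8))) -> 0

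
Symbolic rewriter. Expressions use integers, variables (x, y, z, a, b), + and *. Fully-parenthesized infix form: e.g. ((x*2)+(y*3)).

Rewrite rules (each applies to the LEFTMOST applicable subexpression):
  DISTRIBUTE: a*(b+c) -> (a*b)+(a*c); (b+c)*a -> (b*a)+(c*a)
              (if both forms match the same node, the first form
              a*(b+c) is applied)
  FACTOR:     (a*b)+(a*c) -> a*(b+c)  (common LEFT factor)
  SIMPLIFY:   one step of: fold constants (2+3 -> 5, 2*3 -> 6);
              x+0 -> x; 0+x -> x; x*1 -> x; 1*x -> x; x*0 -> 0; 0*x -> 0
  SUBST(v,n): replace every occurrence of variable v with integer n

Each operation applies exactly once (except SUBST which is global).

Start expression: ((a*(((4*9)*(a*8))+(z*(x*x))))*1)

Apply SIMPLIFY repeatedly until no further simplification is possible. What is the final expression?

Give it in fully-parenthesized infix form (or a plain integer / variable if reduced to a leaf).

Start: ((a*(((4*9)*(a*8))+(z*(x*x))))*1)
Step 1: at root: ((a*(((4*9)*(a*8))+(z*(x*x))))*1) -> (a*(((4*9)*(a*8))+(z*(x*x)))); overall: ((a*(((4*9)*(a*8))+(z*(x*x))))*1) -> (a*(((4*9)*(a*8))+(z*(x*x))))
Step 2: at RLL: (4*9) -> 36; overall: (a*(((4*9)*(a*8))+(z*(x*x)))) -> (a*((36*(a*8))+(z*(x*x))))
Fixed point: (a*((36*(a*8))+(z*(x*x))))

Answer: (a*((36*(a*8))+(z*(x*x))))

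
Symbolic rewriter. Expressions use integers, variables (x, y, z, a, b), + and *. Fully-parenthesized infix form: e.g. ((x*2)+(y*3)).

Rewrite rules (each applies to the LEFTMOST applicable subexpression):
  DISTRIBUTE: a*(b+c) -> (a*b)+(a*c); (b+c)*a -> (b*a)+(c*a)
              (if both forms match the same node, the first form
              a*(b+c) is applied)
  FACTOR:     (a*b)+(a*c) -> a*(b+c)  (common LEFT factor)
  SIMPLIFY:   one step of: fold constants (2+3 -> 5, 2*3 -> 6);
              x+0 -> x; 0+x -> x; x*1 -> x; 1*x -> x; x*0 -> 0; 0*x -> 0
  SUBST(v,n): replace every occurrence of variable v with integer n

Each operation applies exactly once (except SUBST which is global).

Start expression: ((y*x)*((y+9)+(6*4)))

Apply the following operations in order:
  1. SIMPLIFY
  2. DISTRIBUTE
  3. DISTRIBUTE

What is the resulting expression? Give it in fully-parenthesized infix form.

Start: ((y*x)*((y+9)+(6*4)))
Apply SIMPLIFY at RR (target: (6*4)): ((y*x)*((y+9)+(6*4))) -> ((y*x)*((y+9)+24))
Apply DISTRIBUTE at root (target: ((y*x)*((y+9)+24))): ((y*x)*((y+9)+24)) -> (((y*x)*(y+9))+((y*x)*24))
Apply DISTRIBUTE at L (target: ((y*x)*(y+9))): (((y*x)*(y+9))+((y*x)*24)) -> ((((y*x)*y)+((y*x)*9))+((y*x)*24))

Answer: ((((y*x)*y)+((y*x)*9))+((y*x)*24))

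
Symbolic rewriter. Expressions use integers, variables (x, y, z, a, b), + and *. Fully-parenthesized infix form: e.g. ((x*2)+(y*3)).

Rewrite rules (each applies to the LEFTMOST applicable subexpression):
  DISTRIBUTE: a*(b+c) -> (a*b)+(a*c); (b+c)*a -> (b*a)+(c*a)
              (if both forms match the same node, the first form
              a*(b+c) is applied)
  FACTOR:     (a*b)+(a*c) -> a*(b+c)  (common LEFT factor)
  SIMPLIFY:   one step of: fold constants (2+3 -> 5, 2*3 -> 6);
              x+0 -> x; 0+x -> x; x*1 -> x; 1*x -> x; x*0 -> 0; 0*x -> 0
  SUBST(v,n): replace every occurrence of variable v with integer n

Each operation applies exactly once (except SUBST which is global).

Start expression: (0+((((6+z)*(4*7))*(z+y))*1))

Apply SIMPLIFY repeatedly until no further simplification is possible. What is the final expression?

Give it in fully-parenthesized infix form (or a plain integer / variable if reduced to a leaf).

Answer: (((6+z)*28)*(z+y))

Derivation:
Start: (0+((((6+z)*(4*7))*(z+y))*1))
Step 1: at root: (0+((((6+z)*(4*7))*(z+y))*1)) -> ((((6+z)*(4*7))*(z+y))*1); overall: (0+((((6+z)*(4*7))*(z+y))*1)) -> ((((6+z)*(4*7))*(z+y))*1)
Step 2: at root: ((((6+z)*(4*7))*(z+y))*1) -> (((6+z)*(4*7))*(z+y)); overall: ((((6+z)*(4*7))*(z+y))*1) -> (((6+z)*(4*7))*(z+y))
Step 3: at LR: (4*7) -> 28; overall: (((6+z)*(4*7))*(z+y)) -> (((6+z)*28)*(z+y))
Fixed point: (((6+z)*28)*(z+y))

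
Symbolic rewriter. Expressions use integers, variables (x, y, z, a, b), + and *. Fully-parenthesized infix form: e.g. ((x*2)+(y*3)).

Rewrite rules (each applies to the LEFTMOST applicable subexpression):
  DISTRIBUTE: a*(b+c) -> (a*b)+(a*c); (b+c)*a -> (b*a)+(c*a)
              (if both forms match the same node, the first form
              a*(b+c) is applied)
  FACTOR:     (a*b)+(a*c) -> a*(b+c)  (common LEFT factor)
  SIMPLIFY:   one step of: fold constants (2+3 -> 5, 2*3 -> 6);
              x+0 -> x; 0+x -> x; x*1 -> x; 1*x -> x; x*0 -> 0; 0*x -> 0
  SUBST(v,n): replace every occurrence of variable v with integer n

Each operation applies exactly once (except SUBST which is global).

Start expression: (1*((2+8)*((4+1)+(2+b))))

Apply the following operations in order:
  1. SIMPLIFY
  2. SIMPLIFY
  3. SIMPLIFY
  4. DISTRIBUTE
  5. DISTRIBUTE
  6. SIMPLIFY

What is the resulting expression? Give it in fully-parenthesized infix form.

Start: (1*((2+8)*((4+1)+(2+b))))
Apply SIMPLIFY at root (target: (1*((2+8)*((4+1)+(2+b))))): (1*((2+8)*((4+1)+(2+b)))) -> ((2+8)*((4+1)+(2+b)))
Apply SIMPLIFY at L (target: (2+8)): ((2+8)*((4+1)+(2+b))) -> (10*((4+1)+(2+b)))
Apply SIMPLIFY at RL (target: (4+1)): (10*((4+1)+(2+b))) -> (10*(5+(2+b)))
Apply DISTRIBUTE at root (target: (10*(5+(2+b)))): (10*(5+(2+b))) -> ((10*5)+(10*(2+b)))
Apply DISTRIBUTE at R (target: (10*(2+b))): ((10*5)+(10*(2+b))) -> ((10*5)+((10*2)+(10*b)))
Apply SIMPLIFY at L (target: (10*5)): ((10*5)+((10*2)+(10*b))) -> (50+((10*2)+(10*b)))

Answer: (50+((10*2)+(10*b)))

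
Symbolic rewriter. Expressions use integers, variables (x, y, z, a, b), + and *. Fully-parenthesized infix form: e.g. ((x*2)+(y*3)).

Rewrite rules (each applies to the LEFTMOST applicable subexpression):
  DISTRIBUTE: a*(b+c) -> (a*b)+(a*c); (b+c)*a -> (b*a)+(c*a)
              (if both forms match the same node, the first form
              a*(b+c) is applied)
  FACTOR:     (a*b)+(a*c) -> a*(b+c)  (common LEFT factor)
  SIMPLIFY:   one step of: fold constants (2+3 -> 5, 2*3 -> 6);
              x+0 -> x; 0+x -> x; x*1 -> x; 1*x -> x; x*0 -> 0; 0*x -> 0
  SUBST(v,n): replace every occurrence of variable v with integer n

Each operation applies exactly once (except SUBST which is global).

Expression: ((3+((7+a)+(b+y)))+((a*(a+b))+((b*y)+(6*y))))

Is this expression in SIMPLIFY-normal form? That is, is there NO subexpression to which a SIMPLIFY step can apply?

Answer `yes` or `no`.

Answer: yes

Derivation:
Expression: ((3+((7+a)+(b+y)))+((a*(a+b))+((b*y)+(6*y))))
Scanning for simplifiable subexpressions (pre-order)...
  at root: ((3+((7+a)+(b+y)))+((a*(a+b))+((b*y)+(6*y)))) (not simplifiable)
  at L: (3+((7+a)+(b+y))) (not simplifiable)
  at LR: ((7+a)+(b+y)) (not simplifiable)
  at LRL: (7+a) (not simplifiable)
  at LRR: (b+y) (not simplifiable)
  at R: ((a*(a+b))+((b*y)+(6*y))) (not simplifiable)
  at RL: (a*(a+b)) (not simplifiable)
  at RLR: (a+b) (not simplifiable)
  at RR: ((b*y)+(6*y)) (not simplifiable)
  at RRL: (b*y) (not simplifiable)
  at RRR: (6*y) (not simplifiable)
Result: no simplifiable subexpression found -> normal form.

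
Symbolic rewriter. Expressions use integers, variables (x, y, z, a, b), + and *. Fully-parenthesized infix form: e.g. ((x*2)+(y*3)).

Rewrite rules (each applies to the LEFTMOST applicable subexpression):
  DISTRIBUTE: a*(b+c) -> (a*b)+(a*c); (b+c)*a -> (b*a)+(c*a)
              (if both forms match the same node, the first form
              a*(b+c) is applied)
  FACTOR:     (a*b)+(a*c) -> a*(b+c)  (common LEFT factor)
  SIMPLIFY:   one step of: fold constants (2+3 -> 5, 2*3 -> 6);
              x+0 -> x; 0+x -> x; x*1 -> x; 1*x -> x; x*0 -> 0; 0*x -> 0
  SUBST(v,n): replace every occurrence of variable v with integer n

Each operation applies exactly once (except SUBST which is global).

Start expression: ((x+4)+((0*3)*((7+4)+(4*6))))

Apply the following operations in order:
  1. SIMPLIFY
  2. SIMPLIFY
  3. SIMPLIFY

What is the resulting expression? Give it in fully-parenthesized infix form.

Start: ((x+4)+((0*3)*((7+4)+(4*6))))
Apply SIMPLIFY at RL (target: (0*3)): ((x+4)+((0*3)*((7+4)+(4*6)))) -> ((x+4)+(0*((7+4)+(4*6))))
Apply SIMPLIFY at R (target: (0*((7+4)+(4*6)))): ((x+4)+(0*((7+4)+(4*6)))) -> ((x+4)+0)
Apply SIMPLIFY at root (target: ((x+4)+0)): ((x+4)+0) -> (x+4)

Answer: (x+4)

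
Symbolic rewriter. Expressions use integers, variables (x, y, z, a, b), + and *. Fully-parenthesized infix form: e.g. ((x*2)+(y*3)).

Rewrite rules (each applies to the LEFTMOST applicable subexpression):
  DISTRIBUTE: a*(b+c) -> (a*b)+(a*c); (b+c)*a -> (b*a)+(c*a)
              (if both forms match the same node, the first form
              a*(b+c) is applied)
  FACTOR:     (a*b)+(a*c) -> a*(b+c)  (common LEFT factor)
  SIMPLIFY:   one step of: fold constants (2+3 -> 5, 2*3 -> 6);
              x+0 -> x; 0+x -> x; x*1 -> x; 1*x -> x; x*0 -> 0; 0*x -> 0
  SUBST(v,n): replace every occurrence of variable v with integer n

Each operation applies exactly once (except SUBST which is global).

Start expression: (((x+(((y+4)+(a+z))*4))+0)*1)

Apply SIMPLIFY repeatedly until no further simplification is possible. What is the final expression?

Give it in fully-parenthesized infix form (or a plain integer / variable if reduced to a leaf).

Answer: (x+(((y+4)+(a+z))*4))

Derivation:
Start: (((x+(((y+4)+(a+z))*4))+0)*1)
Step 1: at root: (((x+(((y+4)+(a+z))*4))+0)*1) -> ((x+(((y+4)+(a+z))*4))+0); overall: (((x+(((y+4)+(a+z))*4))+0)*1) -> ((x+(((y+4)+(a+z))*4))+0)
Step 2: at root: ((x+(((y+4)+(a+z))*4))+0) -> (x+(((y+4)+(a+z))*4)); overall: ((x+(((y+4)+(a+z))*4))+0) -> (x+(((y+4)+(a+z))*4))
Fixed point: (x+(((y+4)+(a+z))*4))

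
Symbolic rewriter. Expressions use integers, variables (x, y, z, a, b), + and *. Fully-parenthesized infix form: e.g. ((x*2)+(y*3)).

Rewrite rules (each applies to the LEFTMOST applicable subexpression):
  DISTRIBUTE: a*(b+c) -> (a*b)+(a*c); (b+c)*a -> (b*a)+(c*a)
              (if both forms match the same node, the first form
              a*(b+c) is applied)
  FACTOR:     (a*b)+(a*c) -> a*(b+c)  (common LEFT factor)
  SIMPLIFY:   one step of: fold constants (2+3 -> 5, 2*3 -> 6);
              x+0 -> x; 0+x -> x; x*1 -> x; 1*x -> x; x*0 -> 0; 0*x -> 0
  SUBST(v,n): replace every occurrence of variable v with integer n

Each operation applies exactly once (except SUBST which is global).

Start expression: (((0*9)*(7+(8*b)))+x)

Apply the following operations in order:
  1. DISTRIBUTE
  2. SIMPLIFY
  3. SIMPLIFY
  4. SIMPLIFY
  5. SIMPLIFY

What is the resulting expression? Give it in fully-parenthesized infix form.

Answer: ((0*(8*b))+x)

Derivation:
Start: (((0*9)*(7+(8*b)))+x)
Apply DISTRIBUTE at L (target: ((0*9)*(7+(8*b)))): (((0*9)*(7+(8*b)))+x) -> ((((0*9)*7)+((0*9)*(8*b)))+x)
Apply SIMPLIFY at LLL (target: (0*9)): ((((0*9)*7)+((0*9)*(8*b)))+x) -> (((0*7)+((0*9)*(8*b)))+x)
Apply SIMPLIFY at LL (target: (0*7)): (((0*7)+((0*9)*(8*b)))+x) -> ((0+((0*9)*(8*b)))+x)
Apply SIMPLIFY at L (target: (0+((0*9)*(8*b)))): ((0+((0*9)*(8*b)))+x) -> (((0*9)*(8*b))+x)
Apply SIMPLIFY at LL (target: (0*9)): (((0*9)*(8*b))+x) -> ((0*(8*b))+x)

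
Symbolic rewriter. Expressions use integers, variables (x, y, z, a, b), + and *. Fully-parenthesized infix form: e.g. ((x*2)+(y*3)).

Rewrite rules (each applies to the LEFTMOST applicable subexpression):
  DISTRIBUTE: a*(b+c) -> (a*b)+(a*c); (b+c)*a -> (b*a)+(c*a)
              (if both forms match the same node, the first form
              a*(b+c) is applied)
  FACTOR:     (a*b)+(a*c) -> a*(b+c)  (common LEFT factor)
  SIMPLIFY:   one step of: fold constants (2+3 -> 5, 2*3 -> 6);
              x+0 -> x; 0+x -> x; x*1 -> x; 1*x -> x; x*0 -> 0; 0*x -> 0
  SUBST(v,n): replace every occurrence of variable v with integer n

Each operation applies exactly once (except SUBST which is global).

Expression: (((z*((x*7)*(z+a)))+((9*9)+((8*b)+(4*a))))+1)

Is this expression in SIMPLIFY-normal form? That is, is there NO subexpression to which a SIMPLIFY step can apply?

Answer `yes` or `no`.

Answer: no

Derivation:
Expression: (((z*((x*7)*(z+a)))+((9*9)+((8*b)+(4*a))))+1)
Scanning for simplifiable subexpressions (pre-order)...
  at root: (((z*((x*7)*(z+a)))+((9*9)+((8*b)+(4*a))))+1) (not simplifiable)
  at L: ((z*((x*7)*(z+a)))+((9*9)+((8*b)+(4*a)))) (not simplifiable)
  at LL: (z*((x*7)*(z+a))) (not simplifiable)
  at LLR: ((x*7)*(z+a)) (not simplifiable)
  at LLRL: (x*7) (not simplifiable)
  at LLRR: (z+a) (not simplifiable)
  at LR: ((9*9)+((8*b)+(4*a))) (not simplifiable)
  at LRL: (9*9) (SIMPLIFIABLE)
  at LRR: ((8*b)+(4*a)) (not simplifiable)
  at LRRL: (8*b) (not simplifiable)
  at LRRR: (4*a) (not simplifiable)
Found simplifiable subexpr at path LRL: (9*9)
One SIMPLIFY step would give: (((z*((x*7)*(z+a)))+(81+((8*b)+(4*a))))+1)
-> NOT in normal form.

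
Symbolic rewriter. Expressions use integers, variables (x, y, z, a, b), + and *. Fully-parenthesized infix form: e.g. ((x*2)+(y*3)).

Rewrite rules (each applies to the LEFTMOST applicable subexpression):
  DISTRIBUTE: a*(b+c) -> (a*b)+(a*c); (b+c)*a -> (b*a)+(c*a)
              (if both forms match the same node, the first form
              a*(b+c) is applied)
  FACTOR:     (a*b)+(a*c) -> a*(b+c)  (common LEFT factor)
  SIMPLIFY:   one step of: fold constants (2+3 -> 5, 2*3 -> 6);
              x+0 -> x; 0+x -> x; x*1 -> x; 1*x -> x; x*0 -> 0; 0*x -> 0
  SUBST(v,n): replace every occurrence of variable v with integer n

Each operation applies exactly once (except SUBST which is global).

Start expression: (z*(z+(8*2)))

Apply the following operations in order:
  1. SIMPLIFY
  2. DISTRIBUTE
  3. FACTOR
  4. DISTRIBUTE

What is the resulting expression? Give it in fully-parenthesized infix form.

Start: (z*(z+(8*2)))
Apply SIMPLIFY at RR (target: (8*2)): (z*(z+(8*2))) -> (z*(z+16))
Apply DISTRIBUTE at root (target: (z*(z+16))): (z*(z+16)) -> ((z*z)+(z*16))
Apply FACTOR at root (target: ((z*z)+(z*16))): ((z*z)+(z*16)) -> (z*(z+16))
Apply DISTRIBUTE at root (target: (z*(z+16))): (z*(z+16)) -> ((z*z)+(z*16))

Answer: ((z*z)+(z*16))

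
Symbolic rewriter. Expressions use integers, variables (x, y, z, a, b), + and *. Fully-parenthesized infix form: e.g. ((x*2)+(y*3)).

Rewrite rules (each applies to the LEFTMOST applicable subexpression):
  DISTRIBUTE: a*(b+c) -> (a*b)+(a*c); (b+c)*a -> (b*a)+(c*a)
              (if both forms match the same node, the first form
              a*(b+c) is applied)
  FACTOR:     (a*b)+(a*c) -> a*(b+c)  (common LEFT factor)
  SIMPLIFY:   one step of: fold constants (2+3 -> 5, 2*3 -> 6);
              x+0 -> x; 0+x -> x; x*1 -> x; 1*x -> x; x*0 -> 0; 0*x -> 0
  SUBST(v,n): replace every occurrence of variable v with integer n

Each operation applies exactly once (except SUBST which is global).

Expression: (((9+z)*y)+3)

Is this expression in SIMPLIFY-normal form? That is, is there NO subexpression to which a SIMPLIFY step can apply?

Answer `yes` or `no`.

Answer: yes

Derivation:
Expression: (((9+z)*y)+3)
Scanning for simplifiable subexpressions (pre-order)...
  at root: (((9+z)*y)+3) (not simplifiable)
  at L: ((9+z)*y) (not simplifiable)
  at LL: (9+z) (not simplifiable)
Result: no simplifiable subexpression found -> normal form.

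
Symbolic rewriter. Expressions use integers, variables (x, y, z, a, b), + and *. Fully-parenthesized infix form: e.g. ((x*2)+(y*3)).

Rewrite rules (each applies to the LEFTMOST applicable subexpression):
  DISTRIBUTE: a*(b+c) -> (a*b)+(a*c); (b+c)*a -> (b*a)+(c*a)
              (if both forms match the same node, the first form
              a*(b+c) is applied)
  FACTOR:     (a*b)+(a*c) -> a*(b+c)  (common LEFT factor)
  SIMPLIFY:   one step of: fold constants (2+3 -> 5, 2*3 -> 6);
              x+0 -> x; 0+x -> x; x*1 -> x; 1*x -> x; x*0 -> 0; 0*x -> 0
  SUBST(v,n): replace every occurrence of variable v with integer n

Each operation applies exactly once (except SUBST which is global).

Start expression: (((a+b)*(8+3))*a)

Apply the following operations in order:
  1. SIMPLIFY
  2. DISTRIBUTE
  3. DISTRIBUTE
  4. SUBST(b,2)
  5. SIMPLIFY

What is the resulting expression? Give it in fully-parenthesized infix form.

Answer: (((a*11)*a)+(22*a))

Derivation:
Start: (((a+b)*(8+3))*a)
Apply SIMPLIFY at LR (target: (8+3)): (((a+b)*(8+3))*a) -> (((a+b)*11)*a)
Apply DISTRIBUTE at L (target: ((a+b)*11)): (((a+b)*11)*a) -> (((a*11)+(b*11))*a)
Apply DISTRIBUTE at root (target: (((a*11)+(b*11))*a)): (((a*11)+(b*11))*a) -> (((a*11)*a)+((b*11)*a))
Apply SUBST(b,2): (((a*11)*a)+((b*11)*a)) -> (((a*11)*a)+((2*11)*a))
Apply SIMPLIFY at RL (target: (2*11)): (((a*11)*a)+((2*11)*a)) -> (((a*11)*a)+(22*a))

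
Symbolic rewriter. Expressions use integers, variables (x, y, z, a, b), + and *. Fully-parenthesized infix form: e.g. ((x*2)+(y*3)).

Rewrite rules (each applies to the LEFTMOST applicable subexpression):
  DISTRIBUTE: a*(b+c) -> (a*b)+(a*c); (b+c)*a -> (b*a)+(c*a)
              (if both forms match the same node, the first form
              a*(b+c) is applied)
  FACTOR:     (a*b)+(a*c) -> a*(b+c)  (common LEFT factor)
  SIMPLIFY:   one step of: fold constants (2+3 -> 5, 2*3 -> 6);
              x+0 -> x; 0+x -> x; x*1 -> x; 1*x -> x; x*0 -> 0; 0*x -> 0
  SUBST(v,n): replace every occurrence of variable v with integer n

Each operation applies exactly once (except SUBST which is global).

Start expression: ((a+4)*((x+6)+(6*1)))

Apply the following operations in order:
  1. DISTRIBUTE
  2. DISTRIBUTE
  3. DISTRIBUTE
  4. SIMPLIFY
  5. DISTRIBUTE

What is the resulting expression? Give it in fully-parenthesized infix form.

Answer: ((((a*x)+(4*x))+((a*6)+(4*6)))+((a+4)*6))

Derivation:
Start: ((a+4)*((x+6)+(6*1)))
Apply DISTRIBUTE at root (target: ((a+4)*((x+6)+(6*1)))): ((a+4)*((x+6)+(6*1))) -> (((a+4)*(x+6))+((a+4)*(6*1)))
Apply DISTRIBUTE at L (target: ((a+4)*(x+6))): (((a+4)*(x+6))+((a+4)*(6*1))) -> ((((a+4)*x)+((a+4)*6))+((a+4)*(6*1)))
Apply DISTRIBUTE at LL (target: ((a+4)*x)): ((((a+4)*x)+((a+4)*6))+((a+4)*(6*1))) -> ((((a*x)+(4*x))+((a+4)*6))+((a+4)*(6*1)))
Apply SIMPLIFY at RR (target: (6*1)): ((((a*x)+(4*x))+((a+4)*6))+((a+4)*(6*1))) -> ((((a*x)+(4*x))+((a+4)*6))+((a+4)*6))
Apply DISTRIBUTE at LR (target: ((a+4)*6)): ((((a*x)+(4*x))+((a+4)*6))+((a+4)*6)) -> ((((a*x)+(4*x))+((a*6)+(4*6)))+((a+4)*6))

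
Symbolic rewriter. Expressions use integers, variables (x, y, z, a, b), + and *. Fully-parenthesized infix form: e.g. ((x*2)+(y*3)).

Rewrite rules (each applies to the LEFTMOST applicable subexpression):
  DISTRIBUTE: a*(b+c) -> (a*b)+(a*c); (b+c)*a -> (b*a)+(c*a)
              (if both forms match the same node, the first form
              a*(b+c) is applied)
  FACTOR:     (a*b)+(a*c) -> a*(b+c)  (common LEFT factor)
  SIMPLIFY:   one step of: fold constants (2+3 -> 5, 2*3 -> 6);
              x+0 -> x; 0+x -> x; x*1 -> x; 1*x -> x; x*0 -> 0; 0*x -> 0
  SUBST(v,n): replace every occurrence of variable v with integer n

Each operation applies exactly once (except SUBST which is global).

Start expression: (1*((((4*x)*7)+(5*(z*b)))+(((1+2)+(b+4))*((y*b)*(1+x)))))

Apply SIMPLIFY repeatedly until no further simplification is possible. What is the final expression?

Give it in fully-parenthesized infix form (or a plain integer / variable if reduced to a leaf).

Answer: ((((4*x)*7)+(5*(z*b)))+((3+(b+4))*((y*b)*(1+x))))

Derivation:
Start: (1*((((4*x)*7)+(5*(z*b)))+(((1+2)+(b+4))*((y*b)*(1+x)))))
Step 1: at root: (1*((((4*x)*7)+(5*(z*b)))+(((1+2)+(b+4))*((y*b)*(1+x))))) -> ((((4*x)*7)+(5*(z*b)))+(((1+2)+(b+4))*((y*b)*(1+x)))); overall: (1*((((4*x)*7)+(5*(z*b)))+(((1+2)+(b+4))*((y*b)*(1+x))))) -> ((((4*x)*7)+(5*(z*b)))+(((1+2)+(b+4))*((y*b)*(1+x))))
Step 2: at RLL: (1+2) -> 3; overall: ((((4*x)*7)+(5*(z*b)))+(((1+2)+(b+4))*((y*b)*(1+x)))) -> ((((4*x)*7)+(5*(z*b)))+((3+(b+4))*((y*b)*(1+x))))
Fixed point: ((((4*x)*7)+(5*(z*b)))+((3+(b+4))*((y*b)*(1+x))))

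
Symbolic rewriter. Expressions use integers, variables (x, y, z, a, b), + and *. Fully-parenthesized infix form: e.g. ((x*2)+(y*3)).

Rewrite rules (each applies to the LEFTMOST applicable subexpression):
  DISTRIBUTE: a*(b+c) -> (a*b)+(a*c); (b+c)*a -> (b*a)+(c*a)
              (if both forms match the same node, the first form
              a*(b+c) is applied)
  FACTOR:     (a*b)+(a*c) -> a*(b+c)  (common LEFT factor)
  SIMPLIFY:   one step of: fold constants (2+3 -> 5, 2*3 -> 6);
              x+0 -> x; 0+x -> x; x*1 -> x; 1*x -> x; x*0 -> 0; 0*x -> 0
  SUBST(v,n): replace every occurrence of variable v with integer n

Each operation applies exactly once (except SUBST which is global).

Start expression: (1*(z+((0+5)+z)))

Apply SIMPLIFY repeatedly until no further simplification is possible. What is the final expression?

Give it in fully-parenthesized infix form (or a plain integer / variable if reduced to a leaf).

Start: (1*(z+((0+5)+z)))
Step 1: at root: (1*(z+((0+5)+z))) -> (z+((0+5)+z)); overall: (1*(z+((0+5)+z))) -> (z+((0+5)+z))
Step 2: at RL: (0+5) -> 5; overall: (z+((0+5)+z)) -> (z+(5+z))
Fixed point: (z+(5+z))

Answer: (z+(5+z))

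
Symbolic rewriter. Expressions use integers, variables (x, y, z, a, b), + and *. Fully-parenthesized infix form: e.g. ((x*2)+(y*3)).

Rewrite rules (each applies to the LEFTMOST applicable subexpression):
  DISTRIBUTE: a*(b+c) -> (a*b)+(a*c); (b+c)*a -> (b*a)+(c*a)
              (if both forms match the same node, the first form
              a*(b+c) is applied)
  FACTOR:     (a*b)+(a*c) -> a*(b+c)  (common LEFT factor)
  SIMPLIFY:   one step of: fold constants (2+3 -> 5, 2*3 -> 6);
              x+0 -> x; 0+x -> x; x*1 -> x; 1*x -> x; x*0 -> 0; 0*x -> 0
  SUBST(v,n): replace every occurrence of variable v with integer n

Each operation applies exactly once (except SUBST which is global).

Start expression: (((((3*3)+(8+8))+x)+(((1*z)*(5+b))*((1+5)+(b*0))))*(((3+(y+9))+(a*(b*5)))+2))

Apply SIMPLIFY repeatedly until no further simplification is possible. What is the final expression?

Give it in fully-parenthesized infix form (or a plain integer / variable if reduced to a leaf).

Answer: (((25+x)+((z*(5+b))*6))*(((3+(y+9))+(a*(b*5)))+2))

Derivation:
Start: (((((3*3)+(8+8))+x)+(((1*z)*(5+b))*((1+5)+(b*0))))*(((3+(y+9))+(a*(b*5)))+2))
Step 1: at LLLL: (3*3) -> 9; overall: (((((3*3)+(8+8))+x)+(((1*z)*(5+b))*((1+5)+(b*0))))*(((3+(y+9))+(a*(b*5)))+2)) -> ((((9+(8+8))+x)+(((1*z)*(5+b))*((1+5)+(b*0))))*(((3+(y+9))+(a*(b*5)))+2))
Step 2: at LLLR: (8+8) -> 16; overall: ((((9+(8+8))+x)+(((1*z)*(5+b))*((1+5)+(b*0))))*(((3+(y+9))+(a*(b*5)))+2)) -> ((((9+16)+x)+(((1*z)*(5+b))*((1+5)+(b*0))))*(((3+(y+9))+(a*(b*5)))+2))
Step 3: at LLL: (9+16) -> 25; overall: ((((9+16)+x)+(((1*z)*(5+b))*((1+5)+(b*0))))*(((3+(y+9))+(a*(b*5)))+2)) -> (((25+x)+(((1*z)*(5+b))*((1+5)+(b*0))))*(((3+(y+9))+(a*(b*5)))+2))
Step 4: at LRLL: (1*z) -> z; overall: (((25+x)+(((1*z)*(5+b))*((1+5)+(b*0))))*(((3+(y+9))+(a*(b*5)))+2)) -> (((25+x)+((z*(5+b))*((1+5)+(b*0))))*(((3+(y+9))+(a*(b*5)))+2))
Step 5: at LRRL: (1+5) -> 6; overall: (((25+x)+((z*(5+b))*((1+5)+(b*0))))*(((3+(y+9))+(a*(b*5)))+2)) -> (((25+x)+((z*(5+b))*(6+(b*0))))*(((3+(y+9))+(a*(b*5)))+2))
Step 6: at LRRR: (b*0) -> 0; overall: (((25+x)+((z*(5+b))*(6+(b*0))))*(((3+(y+9))+(a*(b*5)))+2)) -> (((25+x)+((z*(5+b))*(6+0)))*(((3+(y+9))+(a*(b*5)))+2))
Step 7: at LRR: (6+0) -> 6; overall: (((25+x)+((z*(5+b))*(6+0)))*(((3+(y+9))+(a*(b*5)))+2)) -> (((25+x)+((z*(5+b))*6))*(((3+(y+9))+(a*(b*5)))+2))
Fixed point: (((25+x)+((z*(5+b))*6))*(((3+(y+9))+(a*(b*5)))+2))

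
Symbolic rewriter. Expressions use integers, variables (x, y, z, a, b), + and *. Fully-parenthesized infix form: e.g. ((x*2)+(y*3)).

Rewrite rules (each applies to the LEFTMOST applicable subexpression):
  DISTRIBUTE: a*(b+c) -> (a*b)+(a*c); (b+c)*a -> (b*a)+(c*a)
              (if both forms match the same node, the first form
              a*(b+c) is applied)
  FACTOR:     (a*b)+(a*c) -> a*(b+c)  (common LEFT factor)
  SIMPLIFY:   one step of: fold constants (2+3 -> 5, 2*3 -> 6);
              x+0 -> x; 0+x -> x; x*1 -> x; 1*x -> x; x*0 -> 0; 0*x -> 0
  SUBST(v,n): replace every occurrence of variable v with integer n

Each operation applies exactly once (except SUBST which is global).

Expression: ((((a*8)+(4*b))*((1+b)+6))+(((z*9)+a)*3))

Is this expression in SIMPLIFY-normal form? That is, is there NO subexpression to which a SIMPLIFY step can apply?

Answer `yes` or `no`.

Expression: ((((a*8)+(4*b))*((1+b)+6))+(((z*9)+a)*3))
Scanning for simplifiable subexpressions (pre-order)...
  at root: ((((a*8)+(4*b))*((1+b)+6))+(((z*9)+a)*3)) (not simplifiable)
  at L: (((a*8)+(4*b))*((1+b)+6)) (not simplifiable)
  at LL: ((a*8)+(4*b)) (not simplifiable)
  at LLL: (a*8) (not simplifiable)
  at LLR: (4*b) (not simplifiable)
  at LR: ((1+b)+6) (not simplifiable)
  at LRL: (1+b) (not simplifiable)
  at R: (((z*9)+a)*3) (not simplifiable)
  at RL: ((z*9)+a) (not simplifiable)
  at RLL: (z*9) (not simplifiable)
Result: no simplifiable subexpression found -> normal form.

Answer: yes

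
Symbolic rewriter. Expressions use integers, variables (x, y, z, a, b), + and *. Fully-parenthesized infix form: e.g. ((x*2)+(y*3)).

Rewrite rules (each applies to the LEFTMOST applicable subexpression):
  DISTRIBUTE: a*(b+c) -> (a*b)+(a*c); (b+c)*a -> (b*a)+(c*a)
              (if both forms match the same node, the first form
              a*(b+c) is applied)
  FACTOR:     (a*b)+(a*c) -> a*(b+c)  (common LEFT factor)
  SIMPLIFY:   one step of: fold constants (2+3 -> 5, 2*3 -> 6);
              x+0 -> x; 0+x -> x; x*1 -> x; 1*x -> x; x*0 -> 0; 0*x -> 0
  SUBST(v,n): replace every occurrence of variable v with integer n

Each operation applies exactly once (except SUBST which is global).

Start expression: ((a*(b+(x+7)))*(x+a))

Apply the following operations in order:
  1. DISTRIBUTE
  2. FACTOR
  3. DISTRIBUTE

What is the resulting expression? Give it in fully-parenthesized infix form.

Answer: (((a*(b+(x+7)))*x)+((a*(b+(x+7)))*a))

Derivation:
Start: ((a*(b+(x+7)))*(x+a))
Apply DISTRIBUTE at root (target: ((a*(b+(x+7)))*(x+a))): ((a*(b+(x+7)))*(x+a)) -> (((a*(b+(x+7)))*x)+((a*(b+(x+7)))*a))
Apply FACTOR at root (target: (((a*(b+(x+7)))*x)+((a*(b+(x+7)))*a))): (((a*(b+(x+7)))*x)+((a*(b+(x+7)))*a)) -> ((a*(b+(x+7)))*(x+a))
Apply DISTRIBUTE at root (target: ((a*(b+(x+7)))*(x+a))): ((a*(b+(x+7)))*(x+a)) -> (((a*(b+(x+7)))*x)+((a*(b+(x+7)))*a))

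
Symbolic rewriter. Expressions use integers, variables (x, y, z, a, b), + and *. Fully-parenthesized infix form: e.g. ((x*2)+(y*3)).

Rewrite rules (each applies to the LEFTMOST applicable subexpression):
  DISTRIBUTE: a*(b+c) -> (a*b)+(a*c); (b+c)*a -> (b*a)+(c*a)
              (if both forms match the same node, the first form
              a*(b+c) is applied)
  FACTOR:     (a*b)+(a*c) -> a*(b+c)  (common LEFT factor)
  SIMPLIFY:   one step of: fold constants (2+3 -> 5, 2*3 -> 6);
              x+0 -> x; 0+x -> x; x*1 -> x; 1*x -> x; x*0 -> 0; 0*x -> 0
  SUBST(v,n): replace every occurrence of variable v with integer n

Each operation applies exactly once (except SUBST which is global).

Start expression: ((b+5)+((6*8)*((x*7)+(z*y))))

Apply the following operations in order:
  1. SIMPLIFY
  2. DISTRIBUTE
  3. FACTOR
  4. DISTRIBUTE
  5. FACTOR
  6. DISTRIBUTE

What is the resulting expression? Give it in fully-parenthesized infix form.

Answer: ((b+5)+((48*(x*7))+(48*(z*y))))

Derivation:
Start: ((b+5)+((6*8)*((x*7)+(z*y))))
Apply SIMPLIFY at RL (target: (6*8)): ((b+5)+((6*8)*((x*7)+(z*y)))) -> ((b+5)+(48*((x*7)+(z*y))))
Apply DISTRIBUTE at R (target: (48*((x*7)+(z*y)))): ((b+5)+(48*((x*7)+(z*y)))) -> ((b+5)+((48*(x*7))+(48*(z*y))))
Apply FACTOR at R (target: ((48*(x*7))+(48*(z*y)))): ((b+5)+((48*(x*7))+(48*(z*y)))) -> ((b+5)+(48*((x*7)+(z*y))))
Apply DISTRIBUTE at R (target: (48*((x*7)+(z*y)))): ((b+5)+(48*((x*7)+(z*y)))) -> ((b+5)+((48*(x*7))+(48*(z*y))))
Apply FACTOR at R (target: ((48*(x*7))+(48*(z*y)))): ((b+5)+((48*(x*7))+(48*(z*y)))) -> ((b+5)+(48*((x*7)+(z*y))))
Apply DISTRIBUTE at R (target: (48*((x*7)+(z*y)))): ((b+5)+(48*((x*7)+(z*y)))) -> ((b+5)+((48*(x*7))+(48*(z*y))))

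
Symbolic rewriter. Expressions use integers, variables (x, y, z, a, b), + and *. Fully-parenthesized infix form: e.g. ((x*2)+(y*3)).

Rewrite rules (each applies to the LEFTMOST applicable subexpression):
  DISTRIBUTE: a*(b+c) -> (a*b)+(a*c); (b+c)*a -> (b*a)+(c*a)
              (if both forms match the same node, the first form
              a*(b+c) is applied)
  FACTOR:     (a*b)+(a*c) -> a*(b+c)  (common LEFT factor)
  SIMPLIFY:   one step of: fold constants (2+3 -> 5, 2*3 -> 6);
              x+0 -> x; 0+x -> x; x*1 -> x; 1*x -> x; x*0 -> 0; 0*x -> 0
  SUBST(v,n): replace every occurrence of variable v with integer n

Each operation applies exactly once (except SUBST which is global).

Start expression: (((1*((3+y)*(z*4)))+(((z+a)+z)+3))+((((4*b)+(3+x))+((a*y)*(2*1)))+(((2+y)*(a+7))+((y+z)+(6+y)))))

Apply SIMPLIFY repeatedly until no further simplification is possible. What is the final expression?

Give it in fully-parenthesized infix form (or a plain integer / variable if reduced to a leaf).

Start: (((1*((3+y)*(z*4)))+(((z+a)+z)+3))+((((4*b)+(3+x))+((a*y)*(2*1)))+(((2+y)*(a+7))+((y+z)+(6+y)))))
Step 1: at LL: (1*((3+y)*(z*4))) -> ((3+y)*(z*4)); overall: (((1*((3+y)*(z*4)))+(((z+a)+z)+3))+((((4*b)+(3+x))+((a*y)*(2*1)))+(((2+y)*(a+7))+((y+z)+(6+y))))) -> ((((3+y)*(z*4))+(((z+a)+z)+3))+((((4*b)+(3+x))+((a*y)*(2*1)))+(((2+y)*(a+7))+((y+z)+(6+y)))))
Step 2: at RLRR: (2*1) -> 2; overall: ((((3+y)*(z*4))+(((z+a)+z)+3))+((((4*b)+(3+x))+((a*y)*(2*1)))+(((2+y)*(a+7))+((y+z)+(6+y))))) -> ((((3+y)*(z*4))+(((z+a)+z)+3))+((((4*b)+(3+x))+((a*y)*2))+(((2+y)*(a+7))+((y+z)+(6+y)))))
Fixed point: ((((3+y)*(z*4))+(((z+a)+z)+3))+((((4*b)+(3+x))+((a*y)*2))+(((2+y)*(a+7))+((y+z)+(6+y)))))

Answer: ((((3+y)*(z*4))+(((z+a)+z)+3))+((((4*b)+(3+x))+((a*y)*2))+(((2+y)*(a+7))+((y+z)+(6+y)))))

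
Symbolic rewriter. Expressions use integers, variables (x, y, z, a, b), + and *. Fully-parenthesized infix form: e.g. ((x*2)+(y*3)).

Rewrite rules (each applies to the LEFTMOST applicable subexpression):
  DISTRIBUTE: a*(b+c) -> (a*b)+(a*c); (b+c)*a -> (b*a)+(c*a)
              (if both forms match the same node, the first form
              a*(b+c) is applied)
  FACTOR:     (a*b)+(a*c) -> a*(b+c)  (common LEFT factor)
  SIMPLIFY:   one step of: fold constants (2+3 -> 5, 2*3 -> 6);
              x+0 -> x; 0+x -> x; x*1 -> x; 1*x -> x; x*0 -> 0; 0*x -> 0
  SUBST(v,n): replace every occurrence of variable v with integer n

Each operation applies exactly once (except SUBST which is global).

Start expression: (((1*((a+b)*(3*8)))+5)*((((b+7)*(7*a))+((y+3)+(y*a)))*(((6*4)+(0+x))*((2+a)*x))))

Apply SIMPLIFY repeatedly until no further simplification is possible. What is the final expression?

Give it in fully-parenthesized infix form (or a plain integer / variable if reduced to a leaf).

Start: (((1*((a+b)*(3*8)))+5)*((((b+7)*(7*a))+((y+3)+(y*a)))*(((6*4)+(0+x))*((2+a)*x))))
Step 1: at LL: (1*((a+b)*(3*8))) -> ((a+b)*(3*8)); overall: (((1*((a+b)*(3*8)))+5)*((((b+7)*(7*a))+((y+3)+(y*a)))*(((6*4)+(0+x))*((2+a)*x)))) -> ((((a+b)*(3*8))+5)*((((b+7)*(7*a))+((y+3)+(y*a)))*(((6*4)+(0+x))*((2+a)*x))))
Step 2: at LLR: (3*8) -> 24; overall: ((((a+b)*(3*8))+5)*((((b+7)*(7*a))+((y+3)+(y*a)))*(((6*4)+(0+x))*((2+a)*x)))) -> ((((a+b)*24)+5)*((((b+7)*(7*a))+((y+3)+(y*a)))*(((6*4)+(0+x))*((2+a)*x))))
Step 3: at RRLL: (6*4) -> 24; overall: ((((a+b)*24)+5)*((((b+7)*(7*a))+((y+3)+(y*a)))*(((6*4)+(0+x))*((2+a)*x)))) -> ((((a+b)*24)+5)*((((b+7)*(7*a))+((y+3)+(y*a)))*((24+(0+x))*((2+a)*x))))
Step 4: at RRLR: (0+x) -> x; overall: ((((a+b)*24)+5)*((((b+7)*(7*a))+((y+3)+(y*a)))*((24+(0+x))*((2+a)*x)))) -> ((((a+b)*24)+5)*((((b+7)*(7*a))+((y+3)+(y*a)))*((24+x)*((2+a)*x))))
Fixed point: ((((a+b)*24)+5)*((((b+7)*(7*a))+((y+3)+(y*a)))*((24+x)*((2+a)*x))))

Answer: ((((a+b)*24)+5)*((((b+7)*(7*a))+((y+3)+(y*a)))*((24+x)*((2+a)*x))))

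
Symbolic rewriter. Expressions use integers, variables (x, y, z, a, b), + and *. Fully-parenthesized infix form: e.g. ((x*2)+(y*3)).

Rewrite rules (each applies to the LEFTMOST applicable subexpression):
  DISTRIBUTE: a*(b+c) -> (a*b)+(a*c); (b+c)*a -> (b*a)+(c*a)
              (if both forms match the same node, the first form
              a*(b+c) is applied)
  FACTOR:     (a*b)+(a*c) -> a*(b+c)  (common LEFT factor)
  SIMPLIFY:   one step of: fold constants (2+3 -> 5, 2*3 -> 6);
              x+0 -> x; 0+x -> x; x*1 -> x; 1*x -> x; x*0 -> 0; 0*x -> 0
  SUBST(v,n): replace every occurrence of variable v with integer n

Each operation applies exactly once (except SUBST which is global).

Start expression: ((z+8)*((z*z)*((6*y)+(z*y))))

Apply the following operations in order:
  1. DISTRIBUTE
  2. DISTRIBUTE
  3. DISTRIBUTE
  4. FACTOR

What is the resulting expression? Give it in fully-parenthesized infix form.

Answer: ((z*(((z*z)*(6*y))+((z*z)*(z*y))))+(8*((z*z)*((6*y)+(z*y)))))

Derivation:
Start: ((z+8)*((z*z)*((6*y)+(z*y))))
Apply DISTRIBUTE at root (target: ((z+8)*((z*z)*((6*y)+(z*y))))): ((z+8)*((z*z)*((6*y)+(z*y)))) -> ((z*((z*z)*((6*y)+(z*y))))+(8*((z*z)*((6*y)+(z*y)))))
Apply DISTRIBUTE at LR (target: ((z*z)*((6*y)+(z*y)))): ((z*((z*z)*((6*y)+(z*y))))+(8*((z*z)*((6*y)+(z*y))))) -> ((z*(((z*z)*(6*y))+((z*z)*(z*y))))+(8*((z*z)*((6*y)+(z*y)))))
Apply DISTRIBUTE at L (target: (z*(((z*z)*(6*y))+((z*z)*(z*y))))): ((z*(((z*z)*(6*y))+((z*z)*(z*y))))+(8*((z*z)*((6*y)+(z*y))))) -> (((z*((z*z)*(6*y)))+(z*((z*z)*(z*y))))+(8*((z*z)*((6*y)+(z*y)))))
Apply FACTOR at L (target: ((z*((z*z)*(6*y)))+(z*((z*z)*(z*y))))): (((z*((z*z)*(6*y)))+(z*((z*z)*(z*y))))+(8*((z*z)*((6*y)+(z*y))))) -> ((z*(((z*z)*(6*y))+((z*z)*(z*y))))+(8*((z*z)*((6*y)+(z*y)))))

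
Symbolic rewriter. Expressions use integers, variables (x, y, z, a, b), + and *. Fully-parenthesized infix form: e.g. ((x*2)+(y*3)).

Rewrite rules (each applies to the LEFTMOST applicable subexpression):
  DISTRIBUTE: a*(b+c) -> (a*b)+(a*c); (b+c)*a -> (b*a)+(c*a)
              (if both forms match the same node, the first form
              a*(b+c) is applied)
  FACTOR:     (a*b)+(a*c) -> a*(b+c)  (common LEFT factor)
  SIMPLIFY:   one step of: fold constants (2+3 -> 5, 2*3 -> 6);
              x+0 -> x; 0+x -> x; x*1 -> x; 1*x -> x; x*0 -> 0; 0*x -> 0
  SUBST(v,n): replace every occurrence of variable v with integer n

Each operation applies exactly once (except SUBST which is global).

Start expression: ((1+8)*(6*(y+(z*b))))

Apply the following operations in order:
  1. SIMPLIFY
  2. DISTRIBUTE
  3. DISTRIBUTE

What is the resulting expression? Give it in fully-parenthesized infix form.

Answer: ((9*(6*y))+(9*(6*(z*b))))

Derivation:
Start: ((1+8)*(6*(y+(z*b))))
Apply SIMPLIFY at L (target: (1+8)): ((1+8)*(6*(y+(z*b)))) -> (9*(6*(y+(z*b))))
Apply DISTRIBUTE at R (target: (6*(y+(z*b)))): (9*(6*(y+(z*b)))) -> (9*((6*y)+(6*(z*b))))
Apply DISTRIBUTE at root (target: (9*((6*y)+(6*(z*b))))): (9*((6*y)+(6*(z*b)))) -> ((9*(6*y))+(9*(6*(z*b))))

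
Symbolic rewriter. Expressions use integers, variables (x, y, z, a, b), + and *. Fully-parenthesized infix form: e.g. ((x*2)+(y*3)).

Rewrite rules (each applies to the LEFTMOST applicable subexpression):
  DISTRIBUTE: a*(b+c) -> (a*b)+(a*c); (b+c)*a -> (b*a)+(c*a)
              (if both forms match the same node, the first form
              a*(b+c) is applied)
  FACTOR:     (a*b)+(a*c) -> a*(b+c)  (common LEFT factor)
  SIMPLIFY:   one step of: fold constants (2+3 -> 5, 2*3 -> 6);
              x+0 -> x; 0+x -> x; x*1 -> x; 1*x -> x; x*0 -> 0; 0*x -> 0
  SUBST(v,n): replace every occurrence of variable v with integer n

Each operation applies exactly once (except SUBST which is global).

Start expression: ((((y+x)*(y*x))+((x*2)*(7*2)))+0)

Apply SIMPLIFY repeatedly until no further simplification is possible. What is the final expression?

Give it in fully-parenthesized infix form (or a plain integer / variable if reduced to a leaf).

Start: ((((y+x)*(y*x))+((x*2)*(7*2)))+0)
Step 1: at root: ((((y+x)*(y*x))+((x*2)*(7*2)))+0) -> (((y+x)*(y*x))+((x*2)*(7*2))); overall: ((((y+x)*(y*x))+((x*2)*(7*2)))+0) -> (((y+x)*(y*x))+((x*2)*(7*2)))
Step 2: at RR: (7*2) -> 14; overall: (((y+x)*(y*x))+((x*2)*(7*2))) -> (((y+x)*(y*x))+((x*2)*14))
Fixed point: (((y+x)*(y*x))+((x*2)*14))

Answer: (((y+x)*(y*x))+((x*2)*14))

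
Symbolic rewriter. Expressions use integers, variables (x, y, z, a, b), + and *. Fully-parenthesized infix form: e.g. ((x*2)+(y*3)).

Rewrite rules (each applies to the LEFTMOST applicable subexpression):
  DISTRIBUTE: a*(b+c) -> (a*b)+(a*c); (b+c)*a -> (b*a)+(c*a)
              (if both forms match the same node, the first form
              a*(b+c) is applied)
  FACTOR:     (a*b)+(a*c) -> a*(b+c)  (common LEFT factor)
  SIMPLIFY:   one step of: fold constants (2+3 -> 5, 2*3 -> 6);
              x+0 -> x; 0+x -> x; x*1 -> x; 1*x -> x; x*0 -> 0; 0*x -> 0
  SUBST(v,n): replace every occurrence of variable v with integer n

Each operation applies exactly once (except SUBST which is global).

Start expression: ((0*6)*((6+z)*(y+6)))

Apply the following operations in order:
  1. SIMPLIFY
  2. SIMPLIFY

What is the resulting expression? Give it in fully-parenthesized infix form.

Answer: 0

Derivation:
Start: ((0*6)*((6+z)*(y+6)))
Apply SIMPLIFY at L (target: (0*6)): ((0*6)*((6+z)*(y+6))) -> (0*((6+z)*(y+6)))
Apply SIMPLIFY at root (target: (0*((6+z)*(y+6)))): (0*((6+z)*(y+6))) -> 0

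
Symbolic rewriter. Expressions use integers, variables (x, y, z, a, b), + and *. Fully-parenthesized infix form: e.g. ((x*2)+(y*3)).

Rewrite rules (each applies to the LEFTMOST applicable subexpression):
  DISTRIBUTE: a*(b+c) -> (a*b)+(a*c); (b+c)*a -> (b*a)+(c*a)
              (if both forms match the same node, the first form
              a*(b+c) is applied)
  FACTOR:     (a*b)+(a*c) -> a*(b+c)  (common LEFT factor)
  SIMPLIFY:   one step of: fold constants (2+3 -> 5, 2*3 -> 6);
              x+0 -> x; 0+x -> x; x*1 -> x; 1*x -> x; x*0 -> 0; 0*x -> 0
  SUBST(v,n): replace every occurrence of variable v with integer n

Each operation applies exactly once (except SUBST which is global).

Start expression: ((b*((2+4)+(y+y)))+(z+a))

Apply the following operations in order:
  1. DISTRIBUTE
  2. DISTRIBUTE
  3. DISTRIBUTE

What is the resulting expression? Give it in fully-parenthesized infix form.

Start: ((b*((2+4)+(y+y)))+(z+a))
Apply DISTRIBUTE at L (target: (b*((2+4)+(y+y)))): ((b*((2+4)+(y+y)))+(z+a)) -> (((b*(2+4))+(b*(y+y)))+(z+a))
Apply DISTRIBUTE at LL (target: (b*(2+4))): (((b*(2+4))+(b*(y+y)))+(z+a)) -> ((((b*2)+(b*4))+(b*(y+y)))+(z+a))
Apply DISTRIBUTE at LR (target: (b*(y+y))): ((((b*2)+(b*4))+(b*(y+y)))+(z+a)) -> ((((b*2)+(b*4))+((b*y)+(b*y)))+(z+a))

Answer: ((((b*2)+(b*4))+((b*y)+(b*y)))+(z+a))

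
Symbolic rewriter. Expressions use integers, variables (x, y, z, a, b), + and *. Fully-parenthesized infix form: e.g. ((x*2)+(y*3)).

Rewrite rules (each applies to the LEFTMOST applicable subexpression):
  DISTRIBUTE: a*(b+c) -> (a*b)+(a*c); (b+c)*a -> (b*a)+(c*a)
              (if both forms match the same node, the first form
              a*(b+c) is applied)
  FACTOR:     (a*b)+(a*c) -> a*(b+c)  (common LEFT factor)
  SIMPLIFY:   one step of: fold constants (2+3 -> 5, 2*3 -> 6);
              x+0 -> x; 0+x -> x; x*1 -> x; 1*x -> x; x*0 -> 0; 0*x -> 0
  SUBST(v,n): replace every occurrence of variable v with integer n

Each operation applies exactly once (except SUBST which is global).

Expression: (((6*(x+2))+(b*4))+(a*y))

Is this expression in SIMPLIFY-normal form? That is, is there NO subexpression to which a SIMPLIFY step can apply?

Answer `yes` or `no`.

Expression: (((6*(x+2))+(b*4))+(a*y))
Scanning for simplifiable subexpressions (pre-order)...
  at root: (((6*(x+2))+(b*4))+(a*y)) (not simplifiable)
  at L: ((6*(x+2))+(b*4)) (not simplifiable)
  at LL: (6*(x+2)) (not simplifiable)
  at LLR: (x+2) (not simplifiable)
  at LR: (b*4) (not simplifiable)
  at R: (a*y) (not simplifiable)
Result: no simplifiable subexpression found -> normal form.

Answer: yes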